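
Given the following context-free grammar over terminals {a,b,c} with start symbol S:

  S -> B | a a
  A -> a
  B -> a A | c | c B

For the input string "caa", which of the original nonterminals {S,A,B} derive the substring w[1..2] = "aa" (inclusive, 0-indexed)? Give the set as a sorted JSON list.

Convert to CNF:
  S -> T0 A | T0 T0 | T1 B | c
  A -> a
  B -> T0 A | T1 B | c
  T0 -> a
  T1 -> c

CYK fill, restricted to cells inside w[1..2]:
  [1..1]={A,T0}  "a"  orig:{A}
  [2..2]={A,T0}  "a"  orig:{A}
  [1..2]={B,S}  "aa"

Original NTs in T[1,2] deriving "aa": ["B", "S"]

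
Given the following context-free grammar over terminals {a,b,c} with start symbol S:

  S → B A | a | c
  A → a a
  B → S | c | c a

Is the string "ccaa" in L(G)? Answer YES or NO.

CNF form of G:
  S -> B A | a | c
  A -> T0 T0
  B -> B A | T1 T0 | a | c
  T0 -> a
  T1 -> c

Fill CYK table bottom-up:
  T[0,0] 'c' = {B,S,T1}  orig:{B,S}
  T[1,1] 'c' = {B,S,T1}  orig:{B,S}
  T[2,2] 'a' = {B,S,T0}  orig:{B,S}
  T[3,3] 'a' = {B,S,T0}  orig:{B,S}
  T[0,1] 'cc' = ∅
  T[1,2] 'ca' = {B}
  T[2,3] 'aa' = {A}
  T[0,2] 'cca' = ∅
  T[1,3] 'caa' = {B,S}
  T[0,3] 'ccaa' = ∅

S ∉ T[0,3] ⇒ NO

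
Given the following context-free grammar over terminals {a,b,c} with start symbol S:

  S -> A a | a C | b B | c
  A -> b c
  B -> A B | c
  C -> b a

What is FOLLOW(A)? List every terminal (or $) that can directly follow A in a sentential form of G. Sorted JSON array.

FIRST iteration:
iter 1:
  A via A→b c: +{b}
  B via B→A B: +{b}
  B via B→c: +{c}
  C via C→b a: +{b}
  S via S→A a: +{b}
  S via S→a C: +{a}
  S via S→c: +{c}
  FIRST[S]={a,b,c}  FIRST[A]={b}  FIRST[B]={b,c}  FIRST[C]={b}
iter 2: (stable)
  FIRST[S]={a,b,c}  FIRST[A]={b}  FIRST[B]={b,c}  FIRST[C]={b}

FOLLOW iteration:
FOLLOW(S) := {$}
[1]
  B→A B: FOLLOW(A) ⊇ FIRST(B) = {b,c}; new: +{b,c}
  S→A a: FOLLOW(A) ⊇ FIRST(a) = {a}; new: +{a}
  S→a C: FOLLOW(C) ⊇ FOLLOW(S) ⊇ {$}; new: +{$}
  S→b B: FOLLOW(B) ⊇ FOLLOW(S) ⊇ {$}; new: +{$}
  S: {$}  A: {a,b,c}  B: {$}  C: {$}
[2] (stable)
  S: {$}  A: {a,b,c}  B: {$}  C: {$}

FOLLOW(A) = ["a", "b", "c"]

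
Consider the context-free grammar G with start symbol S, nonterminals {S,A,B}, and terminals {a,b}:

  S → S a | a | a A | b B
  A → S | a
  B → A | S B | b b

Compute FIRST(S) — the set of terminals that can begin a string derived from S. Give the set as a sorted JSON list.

FIRST iteration:
round 1:
  A via A→a: +{a}
  B via B→A: +{a}
  B via B→b b: +{b}
  S via S→a: +{a}
  S via S→b B: +{b}
  S: {a,b}  A: {a}  B: {a,b}
round 2:
  A via A→S: +{b}
  S: {a,b}  A: {a,b}  B: {a,b}
round 3: done
  S: {a,b}  A: {a,b}  B: {a,b}

FIRST(S) = ["a", "b"]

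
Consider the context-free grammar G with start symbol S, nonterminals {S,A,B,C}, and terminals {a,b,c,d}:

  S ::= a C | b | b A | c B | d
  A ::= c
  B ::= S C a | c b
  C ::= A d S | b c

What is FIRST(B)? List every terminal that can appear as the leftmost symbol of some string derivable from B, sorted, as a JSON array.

Compute FIRST by fixpoint:
[1]
  A via A→c: +{c}
  B via B→c b: +{c}
  C via C→A d S: +{c}
  C via C→b c: +{b}
  S via S→a C: +{a}
  S via S→b: +{b}
  S via S→c B: +{c}
  S via S→d: +{d}
  FIRST[S]={a,b,c,d}  FIRST[A]={c}  FIRST[B]={c}  FIRST[C]={b,c}
[2]
  B via B→S C a: +{a,b,d}
  FIRST[S]={a,b,c,d}  FIRST[A]={c}  FIRST[B]={a,b,c,d}  FIRST[C]={b,c}
[3] (no change)
  FIRST[S]={a,b,c,d}  FIRST[A]={c}  FIRST[B]={a,b,c,d}  FIRST[C]={b,c}

FIRST(B) = ["a", "b", "c", "d"]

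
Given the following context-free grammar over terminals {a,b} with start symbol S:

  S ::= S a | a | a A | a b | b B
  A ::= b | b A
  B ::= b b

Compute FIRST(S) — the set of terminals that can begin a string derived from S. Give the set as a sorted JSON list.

Compute FIRST by fixpoint:
iter 1:
  A via A→b: +{b}
  B via B→b b: +{b}
  S via S→a: +{a}
  S via S→b B: +{b}
  FIRST(S)={a,b}  FIRST(A)={b}  FIRST(B)={b}
iter 2: (stable)
  FIRST(S)={a,b}  FIRST(A)={b}  FIRST(B)={b}

FIRST(S) = ["a", "b"]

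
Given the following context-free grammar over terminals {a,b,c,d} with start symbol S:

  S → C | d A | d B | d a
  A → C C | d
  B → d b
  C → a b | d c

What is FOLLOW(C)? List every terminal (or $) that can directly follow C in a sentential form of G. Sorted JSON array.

Compute FIRST by fixpoint:
pass 1:
  A via A→d: +{d}
  B via B→d b: +{d}
  C via C→a b: +{a}
  C via C→d c: +{d}
  S via S→C: +{a,d}
  FIRST(S)={a,d}  FIRST(A)={d}  FIRST(B)={d}  FIRST(C)={a,d}
pass 2:
  A via A→C C: +{a}
  FIRST(S)={a,d}  FIRST(A)={a,d}  FIRST(B)={d}  FIRST(C)={a,d}
pass 3: (stable)
  FIRST(S)={a,d}  FIRST(A)={a,d}  FIRST(B)={d}  FIRST(C)={a,d}

Compute FOLLOW by fixpoint:
seed FOLLOW(S) with $
[1]
  A→C C: FOLLOW(C) ⊇ FIRST(C) = {a,d}; new: +{a,d}
  S→C: FOLLOW(C) ⊇ FOLLOW(S) ⊇ {$}; new: +{$}
  S→d A: FOLLOW(A) ⊇ FOLLOW(S) ⊇ {$}; new: +{$}
  S→d B: FOLLOW(B) ⊇ FOLLOW(S) ⊇ {$}; new: +{$}
  S: {$}  A: {$}  B: {$}  C: {$,a,d}
[2] done
  S: {$}  A: {$}  B: {$}  C: {$,a,d}

FOLLOW(C) = ["$", "a", "d"]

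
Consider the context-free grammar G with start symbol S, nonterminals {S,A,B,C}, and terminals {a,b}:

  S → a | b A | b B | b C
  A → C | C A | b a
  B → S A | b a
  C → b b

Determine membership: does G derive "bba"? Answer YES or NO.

CNF form of G:
  S -> T0 A | T0 B | T0 C | a
  A -> C A | T0 T0 | T0 T1
  B -> S A | T0 T1
  C -> T0 T0
  T0 -> b
  T1 -> a

Fill CYK table bottom-up:
  [0..0]={T0}  "b"  orig:{}
  [1..1]={T0}  "b"  orig:{}
  [2..2]={S,T1}  "a"  orig:{S}
  [0..1]={A,C}  "bb"
  [1..2]={A,B}  "ba"
  [0..2]={S}  "bba"

S ∈ T[0,2] ⇒ YES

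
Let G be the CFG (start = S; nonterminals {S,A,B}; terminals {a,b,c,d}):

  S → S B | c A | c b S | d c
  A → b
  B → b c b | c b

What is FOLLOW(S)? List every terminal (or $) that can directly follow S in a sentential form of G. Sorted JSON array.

FIRST iteration:
round 1:
  A via A→b: +{b}
  B via B→b c b: +{b}
  B via B→c b: +{c}
  S via S→c A: +{c}
  S via S→d c: +{d}
  FIRST[S]={c,d}  FIRST[A]={b}  FIRST[B]={b,c}
round 2: (stable)
  FIRST[S]={c,d}  FIRST[A]={b}  FIRST[B]={b,c}

FOLLOW sets:
seed FOLLOW(S) with $
iter 1:
  S→S B: FOLLOW(S) ⊇ FIRST(B) = {b,c}; new: +{b,c}
  S→S B: FOLLOW(B) ⊇ FOLLOW(S) ⊇ {$,b,c}; new: +{$,b,c}
  S→c A: FOLLOW(A) ⊇ FOLLOW(S) ⊇ {$,b,c}; new: +{$,b,c}
  S: {$,b,c}  A: {$,b,c}  B: {$,b,c}
iter 2: (no change)
  S: {$,b,c}  A: {$,b,c}  B: {$,b,c}

FOLLOW(S) = ["$", "b", "c"]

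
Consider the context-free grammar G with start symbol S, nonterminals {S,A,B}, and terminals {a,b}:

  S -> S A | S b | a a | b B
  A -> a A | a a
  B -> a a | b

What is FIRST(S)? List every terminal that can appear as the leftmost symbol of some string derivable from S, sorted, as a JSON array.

FIRST sets, iterate to fixpoint:
iter 1:
  A via A→a A: +{a}
  B via B→a a: +{a}
  B via B→b: +{b}
  S via S→a a: +{a}
  S via S→b B: +{b}
  FIRST[S]={a,b}  FIRST[A]={a}  FIRST[B]={a,b}
iter 2: done
  FIRST[S]={a,b}  FIRST[A]={a}  FIRST[B]={a,b}

FIRST(S) = ["a", "b"]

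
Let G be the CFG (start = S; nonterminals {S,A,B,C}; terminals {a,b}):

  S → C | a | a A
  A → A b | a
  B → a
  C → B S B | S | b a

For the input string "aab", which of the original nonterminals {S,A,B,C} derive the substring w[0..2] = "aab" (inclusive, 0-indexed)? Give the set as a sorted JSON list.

CNF form of G:
  S -> B X3 | T0 T1 | T1 A | a
  A -> A T0 | a
  B -> a
  C -> B X2 | T0 T1 | T1 A | a
  T0 -> b
  T1 -> a
  X2 -> S B
  X3 -> S B

Fill CYK table bottom-up — only the sub-triangle for w[0..2]:
  [0..0]={A,B,C,S,T1}  "a"  orig:{A,B,C,S}
  [1..1]={A,B,C,S,T1}  "a"  orig:{A,B,C,S}
  [2..2]={T0}  "b"  orig:{}
  [0..1]={C,S,X2,X3}  "aa"  orig:{C,S}
  [1..2]={A}  "ab"
  [0..2]={C,S}  "aab"

Original NTs in T[0,2] deriving "aab": ["C", "S"]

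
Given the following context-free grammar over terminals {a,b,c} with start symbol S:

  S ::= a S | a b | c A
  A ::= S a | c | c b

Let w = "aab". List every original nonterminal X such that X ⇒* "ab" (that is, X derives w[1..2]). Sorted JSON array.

CNF form of G:
  S -> T0 S | T0 T2 | T1 A
  A -> S T0 | T1 T2 | c
  T0 -> a
  T1 -> c
  T2 -> b

CYK fill (cells [i..j] with 1 ≤ i ≤ j ≤ 2 only):
  cell(1,1) a: {T0}  orig:{}
  cell(2,2) b: {T2}  orig:{}
  cell(1,2) ab: {S}

Original NTs in T[1,2] deriving "ab": ["S"]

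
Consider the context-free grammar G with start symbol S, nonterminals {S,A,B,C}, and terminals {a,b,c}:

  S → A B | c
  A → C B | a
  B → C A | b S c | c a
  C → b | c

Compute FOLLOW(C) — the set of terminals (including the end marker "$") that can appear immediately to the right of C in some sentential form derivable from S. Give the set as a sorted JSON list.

FIRST sets, iterate to fixpoint:
iter 1:
  A via A→a: +{a}
  B via B→b S c: +{b}
  B via B→c a: +{c}
  C via C→b: +{b}
  C via C→c: +{c}
  S via S→A B: +{a}
  S via S→c: +{c}
  FIRST(S)={a,c}  FIRST(A)={a}  FIRST(B)={b,c}  FIRST(C)={b,c}
iter 2:
  A via A→C B: +{b,c}
  S via S→A B: +{b}
  FIRST(S)={a,b,c}  FIRST(A)={a,b,c}  FIRST(B)={b,c}  FIRST(C)={b,c}
iter 3: done
  FIRST(S)={a,b,c}  FIRST(A)={a,b,c}  FIRST(B)={b,c}  FIRST(C)={b,c}

FOLLOW iteration:
FOLLOW(S) := {$}
round 1:
  A→C B: FOLLOW(C) ⊇ FIRST(B) = {b,c}; new: +{b,c}
  B→C A: FOLLOW(C) ⊇ FIRST(A) = {a,b,c}; new: +{a}
  B→b S c: FOLLOW(S) ⊇ FIRST(c) = {c}; new: +{c}
  S→A B: FOLLOW(A) ⊇ FIRST(B) = {b,c}; new: +{b,c}
  S→A B: FOLLOW(B) ⊇ FOLLOW(S) ⊇ {$,c}; new: +{$,c}
  S: {$,c}  A: {b,c}  B: {$,c}  C: {a,b,c}
round 2:
  A→C B: FOLLOW(B) ⊇ FOLLOW(A) ⊇ {b,c}; new: +{b}
  B→C A: FOLLOW(A) ⊇ FOLLOW(B) ⊇ {$,b,c}; new: +{$}
  S: {$,c}  A: {$,b,c}  B: {$,b,c}  C: {a,b,c}
round 3: done
  S: {$,c}  A: {$,b,c}  B: {$,b,c}  C: {a,b,c}

FOLLOW(C) = ["a", "b", "c"]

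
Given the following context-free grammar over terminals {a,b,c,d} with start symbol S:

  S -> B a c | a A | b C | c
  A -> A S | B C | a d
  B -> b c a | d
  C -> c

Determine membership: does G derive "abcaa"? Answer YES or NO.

CNF form of G:
  S -> B X5 | T0 A | T2 C | c
  A -> A S | B C | T0 T1
  B -> T2 X4 | d
  C -> c
  T0 -> a
  T1 -> d
  T2 -> b
  T3 -> c
  X4 -> T3 T0
  X5 -> T0 T3

Fill CYK table bottom-up:
  T[0,0] 'a' = {T0}  orig:{}
  T[1,1] 'b' = {T2}  orig:{}
  T[2,2] 'c' = {C,S,T3}  orig:{C,S}
  T[3,3] 'a' = {T0}  orig:{}
  T[4,4] 'a' = {T0}  orig:{}
  T[0,1] 'ab' = ∅
  T[1,2] 'bc' = {S}
  T[2,3] 'ca' = {X4}  orig:{}
  T[3,4] 'aa' = ∅
  T[0,2] 'abc' = ∅
  T[1,3] 'bca' = {B}
  T[2,4] 'caa' = ∅
  T[0,3] 'abca' = ∅
  T[1,4] 'bcaa' = ∅
  T[0,4] 'abcaa' = ∅

S ∉ T[0,4] ⇒ NO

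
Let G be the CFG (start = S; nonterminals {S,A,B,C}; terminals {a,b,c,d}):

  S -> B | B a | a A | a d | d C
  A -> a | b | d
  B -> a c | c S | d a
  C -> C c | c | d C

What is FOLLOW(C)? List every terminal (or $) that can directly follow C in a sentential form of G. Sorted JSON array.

FIRST iteration:
pass 1:
  A via A→a: +{a}
  A via A→b: +{b}
  A via A→d: +{d}
  B via B→a c: +{a}
  B via B→c S: +{c}
  B via B→d a: +{d}
  C via C→c: +{c}
  C via C→d C: +{d}
  S via S→B: +{a,c,d}
  S: {a,c,d}  A: {a,b,d}  B: {a,c,d}  C: {c,d}
pass 2: — fixpoint
  S: {a,c,d}  A: {a,b,d}  B: {a,c,d}  C: {c,d}

FOLLOW sets:
FOLLOW(S) := {$}
[1]
  C→C c: FOLLOW(C) ⊇ FIRST(c) = {c}; new: +{c}
  S→B: FOLLOW(B) ⊇ FOLLOW(S) ⊇ {$}; new: +{$}
  S→B a: FOLLOW(B) ⊇ FIRST(a) = {a}; new: +{a}
  S→a A: FOLLOW(A) ⊇ FOLLOW(S) ⊇ {$}; new: +{$}
  S→d C: FOLLOW(C) ⊇ FOLLOW(S) ⊇ {$}; new: +{$}
  S: {$}  A: {$}  B: {$,a}  C: {$,c}
[2]
  B→c S: FOLLOW(S) ⊇ FOLLOW(B) ⊇ {$,a}; new: +{a}
  S→a A: FOLLOW(A) ⊇ FOLLOW(S) ⊇ {$,a}; new: +{a}
  S→d C: FOLLOW(C) ⊇ FOLLOW(S) ⊇ {$,a}; new: +{a}
  S: {$,a}  A: {$,a}  B: {$,a}  C: {$,a,c}
[3] done
  S: {$,a}  A: {$,a}  B: {$,a}  C: {$,a,c}

FOLLOW(C) = ["$", "a", "c"]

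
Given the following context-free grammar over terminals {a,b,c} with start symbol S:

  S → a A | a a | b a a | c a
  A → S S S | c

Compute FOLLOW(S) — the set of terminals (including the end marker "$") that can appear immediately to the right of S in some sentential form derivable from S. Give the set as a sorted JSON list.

FIRST sets, iterate to fixpoint:
iter 1:
  A via A→c: +{c}
  S via S→a A: +{a}
  S via S→b a a: +{b}
  S via S→c a: +{c}
  FIRST(S)={a,b,c}  FIRST(A)={c}
iter 2:
  A via A→S S S: +{a,b}
  FIRST(S)={a,b,c}  FIRST(A)={a,b,c}
iter 3: (stable)
  FIRST(S)={a,b,c}  FIRST(A)={a,b,c}

Compute FOLLOW by fixpoint:
seed FOLLOW(S) with $
pass 1:
  A→S S S: FOLLOW(S) ⊇ FIRST(S) = {a,b,c}; new: +{a,b,c}
  S→a A: FOLLOW(A) ⊇ FOLLOW(S) ⊇ {$,a,b,c}; new: +{$,a,b,c}
  S: {$,a,b,c}  A: {$,a,b,c}
pass 2: (stable)
  S: {$,a,b,c}  A: {$,a,b,c}

FOLLOW(S) = ["$", "a", "b", "c"]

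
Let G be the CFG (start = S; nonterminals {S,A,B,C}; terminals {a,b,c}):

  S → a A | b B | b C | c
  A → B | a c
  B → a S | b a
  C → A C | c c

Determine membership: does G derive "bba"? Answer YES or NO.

CNF form of G:
  S -> T0 A | T2 B | T2 C | c
  A -> T0 S | T0 T1 | T2 T0
  B -> T0 S | T2 T0
  C -> A C | T1 T1
  T0 -> a
  T1 -> c
  T2 -> b

CYK fill:
  T[0,0] 'b' = {T2}  orig:{}
  T[1,1] 'b' = {T2}  orig:{}
  T[2,2] 'a' = {T0}  orig:{}
  T[0,1] 'bb' = ∅
  T[1,2] 'ba' = {A,B}
  T[0,2] 'bba' = {S}

S ∈ T[0,2] ⇒ YES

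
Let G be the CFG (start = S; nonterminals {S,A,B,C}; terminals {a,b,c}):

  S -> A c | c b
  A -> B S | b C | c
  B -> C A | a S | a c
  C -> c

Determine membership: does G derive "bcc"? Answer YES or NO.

CNF form of G:
  S -> A T2 | T2 T0
  A -> B S | T0 C | c
  B -> C A | T1 S | T1 T2
  C -> c
  T0 -> b
  T1 -> a
  T2 -> c

CYK fill:
  cell(0,0) b: {T0}  orig:{}
  cell(1,1) c: {A,C,T2}  orig:{A,C}
  cell(2,2) c: {A,C,T2}  orig:{A,C}
  cell(0,1) bc: {A}
  cell(1,2) cc: {B,S}
  cell(0,2) bcc: {S}

S ∈ T[0,2] ⇒ YES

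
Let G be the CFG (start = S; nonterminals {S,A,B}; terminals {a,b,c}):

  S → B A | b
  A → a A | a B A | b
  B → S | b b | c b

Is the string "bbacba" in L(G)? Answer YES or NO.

CNF form of G:
  S -> B A | b
  A -> T0 A | T0 X3 | b
  B -> B A | T1 T1 | T2 T1 | b
  T0 -> a
  T1 -> b
  T2 -> c
  X3 -> B A

Fill CYK table bottom-up:
  [0..0]={A,B,S,T1}  "b"  orig:{A,B,S}
  [1..1]={A,B,S,T1}  "b"  orig:{A,B,S}
  [2..2]={T0}  "a"  orig:{}
  [3..3]={T2}  "c"  orig:{}
  [4..4]={A,B,S,T1}  "b"  orig:{A,B,S}
  [5..5]={T0}  "a"  orig:{}
  [0..1]={B,S,X3}  "bb"  orig:{B,S}
  [1..2]=∅  "ba"
  [2..3]=∅  "ac"
  [3..4]={B}  "cb"
  [4..5]=∅  "ba"
  [0..2]=∅  "bba"
  [1..3]=∅  "bac"
  [2..4]=∅  "acb"
  [3..5]=∅  "cba"
  [0..3]=∅  "bbac"
  [1..4]=∅  "bacb"
  [2..5]=∅  "acba"
  [0..4]=∅  "bbacb"
  [1..5]=∅  "bacba"
  [0..5]=∅  "bbacba"

S ∉ T[0,5] ⇒ NO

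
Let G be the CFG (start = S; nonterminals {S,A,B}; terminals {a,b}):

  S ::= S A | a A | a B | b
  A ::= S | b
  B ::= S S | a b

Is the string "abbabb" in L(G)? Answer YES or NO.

CNF form of G:
  S -> S A | T0 A | T0 B | b
  A -> S A | T0 A | T0 B | b
  B -> S S | T0 T1
  T0 -> a
  T1 -> b

CYK fill:
  cell(0,0) a: {T0}  orig:{}
  cell(1,1) b: {A,S,T1}  orig:{A,S}
  cell(2,2) b: {A,S,T1}  orig:{A,S}
  cell(3,3) a: {T0}  orig:{}
  cell(4,4) b: {A,S,T1}  orig:{A,S}
  cell(5,5) b: {A,S,T1}  orig:{A,S}
  cell(0,1) ab: {A,B,S}
  cell(1,2) bb: {A,B,S}
  cell(2,3) ba: ∅
  cell(3,4) ab: {A,B,S}
  cell(4,5) bb: {A,B,S}
  cell(0,2) abb: {A,B,S}
  cell(1,3) bba: ∅
  cell(2,4) bab: {A,B,S}
  cell(3,5) abb: {A,B,S}
  cell(0,3) abba: ∅
  cell(1,4) bbab: {A,B,S}
  cell(2,5) babb: {A,B,S}
  cell(0,4) abbab: {A,B,S}
  cell(1,5) bbabb: {A,B,S}
  cell(0,5) abbabb: {A,B,S}

S ∈ T[0,5] ⇒ YES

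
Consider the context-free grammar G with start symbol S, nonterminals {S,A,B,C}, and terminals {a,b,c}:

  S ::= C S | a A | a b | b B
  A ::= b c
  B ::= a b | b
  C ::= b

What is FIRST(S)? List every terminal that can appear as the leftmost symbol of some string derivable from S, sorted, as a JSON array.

Compute FIRST by fixpoint:
round 1:
  A via A→b c: +{b}
  B via B→a b: +{a}
  B via B→b: +{b}
  C via C→b: +{b}
  S via S→C S: +{b}
  S via S→a A: +{a}
  S: {a,b}  A: {b}  B: {a,b}  C: {b}
round 2: — fixpoint
  S: {a,b}  A: {b}  B: {a,b}  C: {b}

FIRST(S) = ["a", "b"]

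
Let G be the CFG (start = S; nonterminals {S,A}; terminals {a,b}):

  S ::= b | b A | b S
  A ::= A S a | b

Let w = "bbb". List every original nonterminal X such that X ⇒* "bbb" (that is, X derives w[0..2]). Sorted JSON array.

Convert to CNF:
  S -> T1 A | T1 S | b
  A -> A X2 | b
  T0 -> a
  T1 -> b
  X2 -> S T0

CYK fill (cells [i..j] with 0 ≤ i ≤ j ≤ 2 only):
  T[0,0] 'b' = {A,S,T1}  orig:{A,S}
  T[1,1] 'b' = {A,S,T1}  orig:{A,S}
  T[2,2] 'b' = {A,S,T1}  orig:{A,S}
  T[0,1] 'bb' = {S}
  T[1,2] 'bb' = {S}
  T[0,2] 'bbb' = {S}

Original NTs in T[0,2] deriving "bbb": ["S"]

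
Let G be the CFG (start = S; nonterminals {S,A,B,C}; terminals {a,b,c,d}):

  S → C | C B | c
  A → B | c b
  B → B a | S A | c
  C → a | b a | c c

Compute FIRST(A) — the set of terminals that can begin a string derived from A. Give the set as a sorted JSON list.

FIRST iteration:
pass 1:
  A via A→c b: +{c}
  B via B→c: +{c}
  C via C→a: +{a}
  C via C→b a: +{b}
  C via C→c c: +{c}
  S via S→C: +{a,b,c}
  FIRST(S)={a,b,c}  FIRST(A)={c}  FIRST(B)={c}  FIRST(C)={a,b,c}
pass 2:
  B via B→S A: +{a,b}
  FIRST(S)={a,b,c}  FIRST(A)={c}  FIRST(B)={a,b,c}  FIRST(C)={a,b,c}
pass 3:
  A via A→B: +{a,b}
  FIRST(S)={a,b,c}  FIRST(A)={a,b,c}  FIRST(B)={a,b,c}  FIRST(C)={a,b,c}
pass 4: — fixpoint
  FIRST(S)={a,b,c}  FIRST(A)={a,b,c}  FIRST(B)={a,b,c}  FIRST(C)={a,b,c}

FIRST(A) = ["a", "b", "c"]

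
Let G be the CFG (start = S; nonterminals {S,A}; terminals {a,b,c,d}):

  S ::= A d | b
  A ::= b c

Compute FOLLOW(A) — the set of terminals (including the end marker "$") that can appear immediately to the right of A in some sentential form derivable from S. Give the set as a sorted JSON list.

FIRST iteration:
pass 1:
  A via A→b c: +{b}
  S via S→A d: +{b}
  FIRST[S]={b}  FIRST[A]={b}
pass 2: (stable)
  FIRST[S]={b}  FIRST[A]={b}

FOLLOW sets:
seed FOLLOW(S) with $
iter 1:
  S→A d: FOLLOW(A) ⊇ FIRST(d) = {d}; new: +{d}
  S: {$}  A: {d}
iter 2: — fixpoint
  S: {$}  A: {d}

FOLLOW(A) = ["d"]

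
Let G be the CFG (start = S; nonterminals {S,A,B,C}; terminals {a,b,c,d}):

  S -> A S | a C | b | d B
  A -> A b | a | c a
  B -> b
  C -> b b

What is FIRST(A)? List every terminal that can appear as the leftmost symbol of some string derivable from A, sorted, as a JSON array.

FIRST iteration:
round 1:
  A via A→a: +{a}
  A via A→c a: +{c}
  B via B→b: +{b}
  C via C→b b: +{b}
  S via S→A S: +{a,c}
  S via S→b: +{b}
  S via S→d B: +{d}
  FIRST[S]={a,b,c,d}  FIRST[A]={a,c}  FIRST[B]={b}  FIRST[C]={b}
round 2: — fixpoint
  FIRST[S]={a,b,c,d}  FIRST[A]={a,c}  FIRST[B]={b}  FIRST[C]={b}

FIRST(A) = ["a", "c"]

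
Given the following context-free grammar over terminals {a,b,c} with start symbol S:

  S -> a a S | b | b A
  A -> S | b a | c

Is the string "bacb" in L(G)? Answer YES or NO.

CNF form of G:
  S -> T0 X3 | T1 A | b
  A -> T0 X2 | T1 A | T1 T0 | b | c
  T0 -> a
  T1 -> b
  X2 -> T0 S
  X3 -> T0 S

Fill CYK table bottom-up:
  T[0,0] 'b' = {A,S,T1}  orig:{A,S}
  T[1,1] 'a' = {T0}  orig:{}
  T[2,2] 'c' = {A}
  T[3,3] 'b' = {A,S,T1}  orig:{A,S}
  T[0,1] 'ba' = {A}
  T[1,2] 'ac' = ∅
  T[2,3] 'cb' = ∅
  T[0,2] 'bac' = ∅
  T[1,3] 'acb' = ∅
  T[0,3] 'bacb' = ∅

S ∉ T[0,3] ⇒ NO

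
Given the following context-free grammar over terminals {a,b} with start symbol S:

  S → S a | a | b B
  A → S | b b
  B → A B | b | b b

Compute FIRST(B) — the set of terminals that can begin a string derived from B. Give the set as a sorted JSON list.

Compute FIRST by fixpoint:
pass 1:
  A via A→b b: +{b}
  B via B→A B: +{b}
  S via S→a: +{a}
  S via S→b B: +{b}
  S: {a,b}  A: {b}  B: {b}
pass 2:
  A via A→S: +{a}
  B via B→A B: +{a}
  S: {a,b}  A: {a,b}  B: {a,b}
pass 3: (no change)
  S: {a,b}  A: {a,b}  B: {a,b}

FIRST(B) = ["a", "b"]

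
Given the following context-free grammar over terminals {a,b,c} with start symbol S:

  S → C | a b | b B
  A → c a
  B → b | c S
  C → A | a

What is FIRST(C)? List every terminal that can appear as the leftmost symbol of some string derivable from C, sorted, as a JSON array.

FIRST iteration:
iter 1:
  A via A→c a: +{c}
  B via B→b: +{b}
  B via B→c S: +{c}
  C via C→A: +{c}
  C via C→a: +{a}
  S via S→C: +{a,c}
  S via S→b B: +{b}
  S: {a,b,c}  A: {c}  B: {b,c}  C: {a,c}
iter 2: done
  S: {a,b,c}  A: {c}  B: {b,c}  C: {a,c}

FIRST(C) = ["a", "c"]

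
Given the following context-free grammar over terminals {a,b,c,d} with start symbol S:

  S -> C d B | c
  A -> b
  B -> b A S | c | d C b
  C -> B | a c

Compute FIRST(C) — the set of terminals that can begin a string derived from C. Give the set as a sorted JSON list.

FIRST iteration:
iter 1:
  A via A→b: +{b}
  B via B→b A S: +{b}
  B via B→c: +{c}
  B via B→d C b: +{d}
  C via C→B: +{b,c,d}
  C via C→a c: +{a}
  S via S→C d B: +{a,b,c,d}
  FIRST(S)={a,b,c,d}  FIRST(A)={b}  FIRST(B)={b,c,d}  FIRST(C)={a,b,c,d}
iter 2: — fixpoint
  FIRST(S)={a,b,c,d}  FIRST(A)={b}  FIRST(B)={b,c,d}  FIRST(C)={a,b,c,d}

FIRST(C) = ["a", "b", "c", "d"]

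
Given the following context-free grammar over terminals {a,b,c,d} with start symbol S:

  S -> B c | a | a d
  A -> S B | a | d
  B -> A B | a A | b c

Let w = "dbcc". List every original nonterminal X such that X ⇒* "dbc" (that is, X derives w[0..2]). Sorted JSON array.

Convert to CNF:
  S -> B T2 | T0 T3 | a
  A -> S B | a | d
  B -> A B | T0 A | T1 T2
  T0 -> a
  T1 -> b
  T2 -> c
  T3 -> d

CYK fill (cells [i..j] with 0 ≤ i ≤ j ≤ 2 only):
  cell(0,0) d: {A,T3}  orig:{A}
  cell(1,1) b: {T1}  orig:{}
  cell(2,2) c: {T2}  orig:{}
  cell(0,1) db: ∅
  cell(1,2) bc: {B}
  cell(0,2) dbc: {B}

Original NTs in T[0,2] deriving "dbc": ["B"]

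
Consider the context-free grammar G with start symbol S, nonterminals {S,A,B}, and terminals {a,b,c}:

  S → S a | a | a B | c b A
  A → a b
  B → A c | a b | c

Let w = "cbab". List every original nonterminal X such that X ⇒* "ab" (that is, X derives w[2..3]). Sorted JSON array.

CNF form of G:
  S -> S T0 | T0 B | T2 X3 | a
  A -> T0 T1
  B -> A T2 | T0 T1 | c
  T0 -> a
  T1 -> b
  T2 -> c
  X3 -> T1 A

CYK table (by increasing span), restricted to cells inside w[2..3]:
  T[2,2] 'a' = {S,T0}  orig:{S}
  T[3,3] 'b' = {T1}  orig:{}
  T[2,3] 'ab' = {A,B}

Original NTs in T[2,3] deriving "ab": ["A", "B"]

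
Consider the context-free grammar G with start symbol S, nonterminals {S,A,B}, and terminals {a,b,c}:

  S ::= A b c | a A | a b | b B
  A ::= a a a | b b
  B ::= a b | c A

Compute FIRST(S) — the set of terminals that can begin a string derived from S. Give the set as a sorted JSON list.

FIRST iteration:
[1]
  A via A→a a a: +{a}
  A via A→b b: +{b}
  B via B→a b: +{a}
  B via B→c A: +{c}
  S via S→A b c: +{a,b}
  FIRST[S]={a,b}  FIRST[A]={a,b}  FIRST[B]={a,c}
[2] done
  FIRST[S]={a,b}  FIRST[A]={a,b}  FIRST[B]={a,c}

FIRST(S) = ["a", "b"]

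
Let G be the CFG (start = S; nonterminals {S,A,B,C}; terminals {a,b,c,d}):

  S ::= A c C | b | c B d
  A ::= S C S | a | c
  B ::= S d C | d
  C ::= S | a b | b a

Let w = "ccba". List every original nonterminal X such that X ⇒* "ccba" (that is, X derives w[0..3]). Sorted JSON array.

CNF form of G:
  S -> A X8 | T1 X9 | b
  A -> S X4 | a | c
  B -> S X5 | d
  C -> A X6 | T1 X7 | T2 T3 | T3 T2 | b
  T0 -> d
  T1 -> c
  T2 -> a
  T3 -> b
  X4 -> C S
  X5 -> T0 C
  X6 -> T1 C
  X7 -> B T0
  X8 -> T1 C
  X9 -> B T0

Fill CYK table bottom-up — only the sub-triangle for w[0..3]:
  T[0,0] 'c' = {A,T1}  orig:{A}
  T[1,1] 'c' = {A,T1}  orig:{A}
  T[2,2] 'b' = {C,S,T3}  orig:{C,S}
  T[3,3] 'a' = {A,T2}  orig:{A}
  T[0,1] 'cc' = ∅
  T[1,2] 'cb' = {X6,X8}  orig:{}
  T[2,3] 'ba' = {C}
  T[0,2] 'ccb' = {C,S}
  T[1,3] 'cba' = {X6,X8}  orig:{}
  T[0,3] 'ccba' = {C,S}

Original NTs in T[0,3] deriving "ccba": ["C", "S"]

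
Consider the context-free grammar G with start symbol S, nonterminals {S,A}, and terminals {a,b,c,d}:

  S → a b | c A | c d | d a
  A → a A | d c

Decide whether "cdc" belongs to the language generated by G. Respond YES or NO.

CNF form of G:
  S -> T0 T3 | T1 T0 | T2 A | T2 T1
  A -> T0 A | T1 T2
  T0 -> a
  T1 -> d
  T2 -> c
  T3 -> b

Fill CYK table bottom-up:
  [0..0]={T2}  "c"  orig:{}
  [1..1]={T1}  "d"  orig:{}
  [2..2]={T2}  "c"  orig:{}
  [0..1]={S}  "cd"
  [1..2]={A}  "dc"
  [0..2]={S}  "cdc"

S ∈ T[0,2] ⇒ YES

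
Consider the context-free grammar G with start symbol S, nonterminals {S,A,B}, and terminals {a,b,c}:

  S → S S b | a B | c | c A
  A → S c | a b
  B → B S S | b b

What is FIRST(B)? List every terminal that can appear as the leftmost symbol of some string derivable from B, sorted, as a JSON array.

Compute FIRST by fixpoint:
[1]
  A via A→a b: +{a}
  B via B→b b: +{b}
  S via S→a B: +{a}
  S via S→c: +{c}
  FIRST(S)={a,c}  FIRST(A)={a}  FIRST(B)={b}
[2]
  A via A→S c: +{c}
  FIRST(S)={a,c}  FIRST(A)={a,c}  FIRST(B)={b}
[3] (no change)
  FIRST(S)={a,c}  FIRST(A)={a,c}  FIRST(B)={b}

FIRST(B) = ["b"]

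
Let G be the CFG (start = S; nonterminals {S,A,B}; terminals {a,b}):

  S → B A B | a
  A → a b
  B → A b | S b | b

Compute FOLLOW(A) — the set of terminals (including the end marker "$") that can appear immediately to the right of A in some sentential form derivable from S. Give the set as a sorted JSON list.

FIRST iteration:
[1]
  A via A→a b: +{a}
  B via B→A b: +{a}
  B via B→b: +{b}
  S via S→B A B: +{a,b}
  FIRST[S]={a,b}  FIRST[A]={a}  FIRST[B]={a,b}
[2] done
  FIRST[S]={a,b}  FIRST[A]={a}  FIRST[B]={a,b}

FOLLOW sets:
seed FOLLOW(S) with $
iter 1:
  B→A b: FOLLOW(A) ⊇ FIRST(b) = {b}; new: +{b}
  B→S b: FOLLOW(S) ⊇ FIRST(b) = {b}; new: +{b}
  S→B A B: FOLLOW(B) ⊇ FIRST(A) = {a}; new: +{a}
  S→B A B: FOLLOW(A) ⊇ FIRST(B) = {a,b}; new: +{a}
  S→B A B: FOLLOW(B) ⊇ FOLLOW(S) ⊇ {$,b}; new: +{$,b}
  S: {$,b}  A: {a,b}  B: {$,a,b}
iter 2: — fixpoint
  S: {$,b}  A: {a,b}  B: {$,a,b}

FOLLOW(A) = ["a", "b"]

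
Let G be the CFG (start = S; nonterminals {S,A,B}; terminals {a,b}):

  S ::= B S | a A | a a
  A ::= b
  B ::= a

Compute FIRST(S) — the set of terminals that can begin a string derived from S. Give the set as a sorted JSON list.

Compute FIRST by fixpoint:
pass 1:
  A via A→b: +{b}
  B via B→a: +{a}
  S via S→B S: +{a}
  FIRST[S]={a}  FIRST[A]={b}  FIRST[B]={a}
pass 2: — fixpoint
  FIRST[S]={a}  FIRST[A]={b}  FIRST[B]={a}

FIRST(S) = ["a"]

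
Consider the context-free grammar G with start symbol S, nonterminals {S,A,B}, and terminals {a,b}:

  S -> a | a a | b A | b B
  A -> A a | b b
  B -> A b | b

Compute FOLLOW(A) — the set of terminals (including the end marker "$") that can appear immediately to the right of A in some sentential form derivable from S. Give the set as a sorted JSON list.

FIRST sets, iterate to fixpoint:
round 1:
  A via A→b b: +{b}
  B via B→A b: +{b}
  S via S→a: +{a}
  S via S→b A: +{b}
  FIRST[S]={a,b}  FIRST[A]={b}  FIRST[B]={b}
round 2: (stable)
  FIRST[S]={a,b}  FIRST[A]={b}  FIRST[B]={b}

Compute FOLLOW by fixpoint:
seed FOLLOW(S) with $
[1]
  A→A a: FOLLOW(A) ⊇ FIRST(a) = {a}; new: +{a}
  B→A b: FOLLOW(A) ⊇ FIRST(b) = {b}; new: +{b}
  S→b A: FOLLOW(A) ⊇ FOLLOW(S) ⊇ {$}; new: +{$}
  S→b B: FOLLOW(B) ⊇ FOLLOW(S) ⊇ {$}; new: +{$}
  FOLLOW(S)={$}  FOLLOW(A)={$,a,b}  FOLLOW(B)={$}
[2] (no change)
  FOLLOW(S)={$}  FOLLOW(A)={$,a,b}  FOLLOW(B)={$}

FOLLOW(A) = ["$", "a", "b"]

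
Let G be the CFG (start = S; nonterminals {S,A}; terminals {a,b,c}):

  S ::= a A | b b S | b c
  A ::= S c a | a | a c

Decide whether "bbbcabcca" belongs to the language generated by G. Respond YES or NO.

Convert to CNF:
  S -> T1 A | T2 T0 | T2 X4
  A -> S X3 | T1 T0 | a
  T0 -> c
  T1 -> a
  T2 -> b
  X3 -> T0 T1
  X4 -> T2 S

Fill CYK table bottom-up:
  T[0,0] 'b' = {T2}  orig:{}
  T[1,1] 'b' = {T2}  orig:{}
  T[2,2] 'b' = {T2}  orig:{}
  T[3,3] 'c' = {T0}  orig:{}
  T[4,4] 'a' = {A,T1}  orig:{A}
  T[5,5] 'b' = {T2}  orig:{}
  T[6,6] 'c' = {T0}  orig:{}
  T[7,7] 'c' = {T0}  orig:{}
  T[8,8] 'a' = {A,T1}  orig:{A}
  T[0,1] 'bb' = ∅
  T[1,2] 'bb' = ∅
  T[2,3] 'bc' = {S}
  T[3,4] 'ca' = {X3}  orig:{}
  T[4,5] 'ab' = ∅
  T[5,6] 'bc' = {S}
  T[6,7] 'cc' = ∅
  T[7,8] 'ca' = {X3}  orig:{}
  T[0,2] 'bbb' = ∅
  T[1,3] 'bbc' = {X4}  orig:{}
  T[2,4] 'bca' = ∅
  T[3,5] 'cab' = ∅
  T[4,6] 'abc' = ∅
  T[5,7] 'bcc' = ∅
  T[6,8] 'cca' = ∅
  T[0,3] 'bbbc' = {S}
  T[1,4] 'bbca' = ∅
  T[2,5] 'bcab' = ∅
  T[3,6] 'cabc' = ∅
  T[4,7] 'abcc' = ∅
  T[5,8] 'bcca' = {A}
  T[0,4] 'bbbca' = ∅
  T[1,5] 'bbcab' = ∅
  T[2,6] 'bcabc' = ∅
  T[3,7] 'cabcc' = ∅
  T[4,8] 'abcca' = {S}
  T[0,5] 'bbbcab' = ∅
  T[1,6] 'bbcabc' = ∅
  T[2,7] 'bcabcc' = ∅
  T[3,8] 'cabcca' = ∅
  T[0,6] 'bbbcabc' = ∅
  T[1,7] 'bbcabcc' = ∅
  T[2,8] 'bcabcca' = ∅
  T[0,7] 'bbbcabcc' = ∅
  T[1,8] 'bbcabcca' = ∅
  T[0,8] 'bbbcabcca' = ∅

S ∉ T[0,8] ⇒ NO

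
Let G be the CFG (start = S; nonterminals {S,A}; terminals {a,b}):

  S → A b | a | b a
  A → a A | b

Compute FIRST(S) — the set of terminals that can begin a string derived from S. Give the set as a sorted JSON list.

FIRST sets, iterate to fixpoint:
pass 1:
  A via A→a A: +{a}
  A via A→b: +{b}
  S via S→A b: +{a,b}
  FIRST[S]={a,b}  FIRST[A]={a,b}
pass 2: (stable)
  FIRST[S]={a,b}  FIRST[A]={a,b}

FIRST(S) = ["a", "b"]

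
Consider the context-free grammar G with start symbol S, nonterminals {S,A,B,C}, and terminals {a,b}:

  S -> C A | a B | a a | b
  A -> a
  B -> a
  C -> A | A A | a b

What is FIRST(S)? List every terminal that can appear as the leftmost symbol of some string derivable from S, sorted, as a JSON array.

FIRST iteration:
pass 1:
  A via A→a: +{a}
  B via B→a: +{a}
  C via C→A: +{a}
  S via S→C A: +{a}
  S via S→b: +{b}
  S: {a,b}  A: {a}  B: {a}  C: {a}
pass 2: done
  S: {a,b}  A: {a}  B: {a}  C: {a}

FIRST(S) = ["a", "b"]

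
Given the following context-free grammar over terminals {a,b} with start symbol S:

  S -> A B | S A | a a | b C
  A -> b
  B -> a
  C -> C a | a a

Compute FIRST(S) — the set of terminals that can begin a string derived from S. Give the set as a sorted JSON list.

FIRST iteration:
[1]
  A via A→b: +{b}
  B via B→a: +{a}
  C via C→a a: +{a}
  S via S→A B: +{b}
  S via S→a a: +{a}
  FIRST[S]={a,b}  FIRST[A]={b}  FIRST[B]={a}  FIRST[C]={a}
[2] (stable)
  FIRST[S]={a,b}  FIRST[A]={b}  FIRST[B]={a}  FIRST[C]={a}

FIRST(S) = ["a", "b"]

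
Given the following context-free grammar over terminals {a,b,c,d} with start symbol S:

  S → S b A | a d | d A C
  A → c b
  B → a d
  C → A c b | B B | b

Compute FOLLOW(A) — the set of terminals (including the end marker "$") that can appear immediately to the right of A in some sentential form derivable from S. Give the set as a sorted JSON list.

FIRST iteration:
pass 1:
  A via A→c b: +{c}
  B via B→a d: +{a}
  C via C→A c b: +{c}
  C via C→B B: +{a}
  C via C→b: +{b}
  S via S→a d: +{a}
  S via S→d A C: +{d}
  FIRST[S]={a,d}  FIRST[A]={c}  FIRST[B]={a}  FIRST[C]={a,b,c}
pass 2: — fixpoint
  FIRST[S]={a,d}  FIRST[A]={c}  FIRST[B]={a}  FIRST[C]={a,b,c}

FOLLOW iteration:
FOLLOW(S) := {$}
pass 1:
  C→A c b: FOLLOW(A) ⊇ FIRST(c) = {c}; new: +{c}
  C→B B: FOLLOW(B) ⊇ FIRST(B) = {a}; new: +{a}
  S→S b A: FOLLOW(S) ⊇ FIRST(b) = {b}; new: +{b}
  S→S b A: FOLLOW(A) ⊇ FOLLOW(S) ⊇ {$,b}; new: +{$,b}
  S→d A C: FOLLOW(A) ⊇ FIRST(C) = {a,b,c}; new: +{a}
  S→d A C: FOLLOW(C) ⊇ FOLLOW(S) ⊇ {$,b}; new: +{$,b}
  S: {$,b}  A: {$,a,b,c}  B: {a}  C: {$,b}
pass 2:
  C→B B: FOLLOW(B) ⊇ FOLLOW(C) ⊇ {$,b}; new: +{$,b}
  S: {$,b}  A: {$,a,b,c}  B: {$,a,b}  C: {$,b}
pass 3: (no change)
  S: {$,b}  A: {$,a,b,c}  B: {$,a,b}  C: {$,b}

FOLLOW(A) = ["$", "a", "b", "c"]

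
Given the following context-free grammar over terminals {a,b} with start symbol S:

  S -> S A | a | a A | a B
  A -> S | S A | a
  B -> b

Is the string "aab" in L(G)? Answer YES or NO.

Convert to CNF:
  S -> S A | T0 A | T0 B | a
  A -> S A | T0 A | T0 B | a
  B -> b
  T0 -> a

Fill CYK table bottom-up:
  T[0,0] 'a' = {A,S,T0}  orig:{A,S}
  T[1,1] 'a' = {A,S,T0}  orig:{A,S}
  T[2,2] 'b' = {B}
  T[0,1] 'aa' = {A,S}
  T[1,2] 'ab' = {A,S}
  T[0,2] 'aab' = {A,S}

S ∈ T[0,2] ⇒ YES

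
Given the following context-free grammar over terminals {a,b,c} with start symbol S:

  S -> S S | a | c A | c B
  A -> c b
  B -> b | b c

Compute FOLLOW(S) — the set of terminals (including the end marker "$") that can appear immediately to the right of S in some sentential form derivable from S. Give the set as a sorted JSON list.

FIRST sets, iterate to fixpoint:
iter 1:
  A via A→c b: +{c}
  B via B→b: +{b}
  S via S→a: +{a}
  S via S→c A: +{c}
  FIRST[S]={a,c}  FIRST[A]={c}  FIRST[B]={b}
iter 2: — fixpoint
  FIRST[S]={a,c}  FIRST[A]={c}  FIRST[B]={b}

FOLLOW sets:
initialize: $ ∈ FOLLOW(S)
iter 1:
  S→S S: FOLLOW(S) ⊇ FIRST(S) = {a,c}; new: +{a,c}
  S→c A: FOLLOW(A) ⊇ FOLLOW(S) ⊇ {$,a,c}; new: +{$,a,c}
  S→c B: FOLLOW(B) ⊇ FOLLOW(S) ⊇ {$,a,c}; new: +{$,a,c}
  FOLLOW[S]={$,a,c}  FOLLOW[A]={$,a,c}  FOLLOW[B]={$,a,c}
iter 2: done
  FOLLOW[S]={$,a,c}  FOLLOW[A]={$,a,c}  FOLLOW[B]={$,a,c}

FOLLOW(S) = ["$", "a", "c"]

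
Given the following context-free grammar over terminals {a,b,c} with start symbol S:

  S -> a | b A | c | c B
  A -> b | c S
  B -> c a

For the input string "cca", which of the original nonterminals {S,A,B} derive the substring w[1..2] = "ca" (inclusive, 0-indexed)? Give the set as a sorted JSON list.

Convert to CNF:
  S -> T0 B | T2 A | a | c
  A -> T0 S | b
  B -> T0 T1
  T0 -> c
  T1 -> a
  T2 -> b

CYK table (by increasing span) — only the sub-triangle for w[1..2]:
  [1..1]={S,T0}  "c"  orig:{S}
  [2..2]={S,T1}  "a"  orig:{S}
  [1..2]={A,B}  "ca"

Original NTs in T[1,2] deriving "ca": ["A", "B"]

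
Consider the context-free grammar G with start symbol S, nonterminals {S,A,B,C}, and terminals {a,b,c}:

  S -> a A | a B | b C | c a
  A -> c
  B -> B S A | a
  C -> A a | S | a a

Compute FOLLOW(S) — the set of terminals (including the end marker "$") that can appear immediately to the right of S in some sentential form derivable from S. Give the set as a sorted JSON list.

FIRST iteration:
[1]
  A via A→c: +{c}
  B via B→a: +{a}
  C via C→A a: +{c}
  C via C→a a: +{a}
  S via S→a A: +{a}
  S via S→b C: +{b}
  S via S→c a: +{c}
  FIRST(S)={a,b,c}  FIRST(A)={c}  FIRST(B)={a}  FIRST(C)={a,c}
[2]
  C via C→S: +{b}
  FIRST(S)={a,b,c}  FIRST(A)={c}  FIRST(B)={a}  FIRST(C)={a,b,c}
[3] done
  FIRST(S)={a,b,c}  FIRST(A)={c}  FIRST(B)={a}  FIRST(C)={a,b,c}

FOLLOW iteration:
initialize: $ ∈ FOLLOW(S)
pass 1:
  B→B S A: FOLLOW(B) ⊇ FIRST(S) = {a,b,c}; new: +{a,b,c}
  B→B S A: FOLLOW(S) ⊇ FIRST(A) = {c}; new: +{c}
  B→B S A: FOLLOW(A) ⊇ FOLLOW(B) ⊇ {a,b,c}; new: +{a,b,c}
  S→a A: FOLLOW(A) ⊇ FOLLOW(S) ⊇ {$,c}; new: +{$}
  S→a B: FOLLOW(B) ⊇ FOLLOW(S) ⊇ {$,c}; new: +{$}
  S→b C: FOLLOW(C) ⊇ FOLLOW(S) ⊇ {$,c}; new: +{$,c}
  FOLLOW(S)={$,c}  FOLLOW(A)={$,a,b,c}  FOLLOW(B)={$,a,b,c}  FOLLOW(C)={$,c}
pass 2: (stable)
  FOLLOW(S)={$,c}  FOLLOW(A)={$,a,b,c}  FOLLOW(B)={$,a,b,c}  FOLLOW(C)={$,c}

FOLLOW(S) = ["$", "c"]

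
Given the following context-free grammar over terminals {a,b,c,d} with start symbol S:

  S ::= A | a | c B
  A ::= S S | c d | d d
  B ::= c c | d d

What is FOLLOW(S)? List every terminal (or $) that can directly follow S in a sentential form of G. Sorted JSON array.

FIRST sets, iterate to fixpoint:
iter 1:
  A via A→c d: +{c}
  A via A→d d: +{d}
  B via B→c c: +{c}
  B via B→d d: +{d}
  S via S→A: +{c,d}
  S via S→a: +{a}
  FIRST[S]={a,c,d}  FIRST[A]={c,d}  FIRST[B]={c,d}
iter 2:
  A via A→S S: +{a}
  FIRST[S]={a,c,d}  FIRST[A]={a,c,d}  FIRST[B]={c,d}
iter 3: (stable)
  FIRST[S]={a,c,d}  FIRST[A]={a,c,d}  FIRST[B]={c,d}

FOLLOW iteration:
seed FOLLOW(S) with $
[1]
  A→S S: FOLLOW(S) ⊇ FIRST(S) = {a,c,d}; new: +{a,c,d}
  S→A: FOLLOW(A) ⊇ FOLLOW(S) ⊇ {$,a,c,d}; new: +{$,a,c,d}
  S→c B: FOLLOW(B) ⊇ FOLLOW(S) ⊇ {$,a,c,d}; new: +{$,a,c,d}
  FOLLOW[S]={$,a,c,d}  FOLLOW[A]={$,a,c,d}  FOLLOW[B]={$,a,c,d}
[2] — fixpoint
  FOLLOW[S]={$,a,c,d}  FOLLOW[A]={$,a,c,d}  FOLLOW[B]={$,a,c,d}

FOLLOW(S) = ["$", "a", "c", "d"]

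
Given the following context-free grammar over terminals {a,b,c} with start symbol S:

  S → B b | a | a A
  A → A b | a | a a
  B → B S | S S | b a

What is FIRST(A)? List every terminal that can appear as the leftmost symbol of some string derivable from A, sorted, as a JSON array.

FIRST iteration:
[1]
  A via A→a: +{a}
  B via B→b a: +{b}
  S via S→B b: +{b}
  S via S→a: +{a}
  FIRST(S)={a,b}  FIRST(A)={a}  FIRST(B)={b}
[2]
  B via B→S S: +{a}
  FIRST(S)={a,b}  FIRST(A)={a}  FIRST(B)={a,b}
[3] (no change)
  FIRST(S)={a,b}  FIRST(A)={a}  FIRST(B)={a,b}

FIRST(A) = ["a"]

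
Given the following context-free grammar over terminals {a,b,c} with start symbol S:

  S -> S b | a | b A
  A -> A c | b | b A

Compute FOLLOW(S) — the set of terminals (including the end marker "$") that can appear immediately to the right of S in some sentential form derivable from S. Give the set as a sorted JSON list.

FIRST iteration:
iter 1:
  A via A→b: +{b}
  S via S→a: +{a}
  S via S→b A: +{b}
  FIRST[S]={a,b}  FIRST[A]={b}
iter 2: — fixpoint
  FIRST[S]={a,b}  FIRST[A]={b}

FOLLOW iteration:
seed FOLLOW(S) with $
pass 1:
  A→A c: FOLLOW(A) ⊇ FIRST(c) = {c}; new: +{c}
  S→S b: FOLLOW(S) ⊇ FIRST(b) = {b}; new: +{b}
  S→b A: FOLLOW(A) ⊇ FOLLOW(S) ⊇ {$,b}; new: +{$,b}
  S: {$,b}  A: {$,b,c}
pass 2: (stable)
  S: {$,b}  A: {$,b,c}

FOLLOW(S) = ["$", "b"]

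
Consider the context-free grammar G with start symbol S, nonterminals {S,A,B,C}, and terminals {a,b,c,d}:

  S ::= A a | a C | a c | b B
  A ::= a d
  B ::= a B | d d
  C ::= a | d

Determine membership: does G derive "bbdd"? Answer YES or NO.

CNF form of G:
  S -> A T0 | T0 C | T0 T2 | T3 B
  A -> T0 T1
  B -> T0 B | T1 T1
  C -> a | d
  T0 -> a
  T1 -> d
  T2 -> c
  T3 -> b

CYK fill:
  [0..0]={T3}  "b"  orig:{}
  [1..1]={T3}  "b"  orig:{}
  [2..2]={C,T1}  "d"  orig:{C}
  [3..3]={C,T1}  "d"  orig:{C}
  [0..1]=∅  "bb"
  [1..2]=∅  "bd"
  [2..3]={B}  "dd"
  [0..2]=∅  "bbd"
  [1..3]={S}  "bdd"
  [0..3]=∅  "bbdd"

S ∉ T[0,3] ⇒ NO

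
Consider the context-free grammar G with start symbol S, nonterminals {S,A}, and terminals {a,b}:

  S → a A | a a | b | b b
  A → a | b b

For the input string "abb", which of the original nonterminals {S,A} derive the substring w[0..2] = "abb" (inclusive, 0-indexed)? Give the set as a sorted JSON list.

Convert to CNF:
  S -> T0 T0 | T1 A | T1 T1 | b
  A -> T0 T0 | a
  T0 -> b
  T1 -> a

CYK fill, restricted to cells inside w[0..2]:
  cell(0,0) a: {A,T1}  orig:{A}
  cell(1,1) b: {S,T0}  orig:{S}
  cell(2,2) b: {S,T0}  orig:{S}
  cell(0,1) ab: ∅
  cell(1,2) bb: {A,S}
  cell(0,2) abb: {S}

Original NTs in T[0,2] deriving "abb": ["S"]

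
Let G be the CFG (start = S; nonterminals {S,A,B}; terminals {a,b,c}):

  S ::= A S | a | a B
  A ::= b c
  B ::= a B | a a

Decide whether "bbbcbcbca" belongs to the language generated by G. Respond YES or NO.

CNF form of G:
  S -> A S | T2 B | a
  A -> T0 T1
  B -> T2 B | T2 T2
  T0 -> b
  T1 -> c
  T2 -> a

Fill CYK table bottom-up:
  [0..0]={T0}  "b"  orig:{}
  [1..1]={T0}  "b"  orig:{}
  [2..2]={T0}  "b"  orig:{}
  [3..3]={T1}  "c"  orig:{}
  [4..4]={T0}  "b"  orig:{}
  [5..5]={T1}  "c"  orig:{}
  [6..6]={T0}  "b"  orig:{}
  [7..7]={T1}  "c"  orig:{}
  [8..8]={S,T2}  "a"  orig:{S}
  [0..1]=∅  "bb"
  [1..2]=∅  "bb"
  [2..3]={A}  "bc"
  [3..4]=∅  "cb"
  [4..5]={A}  "bc"
  [5..6]=∅  "cb"
  [6..7]={A}  "bc"
  [7..8]=∅  "ca"
  [0..2]=∅  "bbb"
  [1..3]=∅  "bbc"
  [2..4]=∅  "bcb"
  [3..5]=∅  "cbc"
  [4..6]=∅  "bcb"
  [5..7]=∅  "cbc"
  [6..8]={S}  "bca"
  [0..3]=∅  "bbbc"
  [1..4]=∅  "bbcb"
  [2..5]=∅  "bcbc"
  [3..6]=∅  "cbcb"
  [4..7]=∅  "bcbc"
  [5..8]=∅  "cbca"
  [0..4]=∅  "bbbcb"
  [1..5]=∅  "bbcbc"
  [2..6]=∅  "bcbcb"
  [3..7]=∅  "cbcbc"
  [4..8]={S}  "bcbca"
  [0..5]=∅  "bbbcbc"
  [1..6]=∅  "bbcbcb"
  [2..7]=∅  "bcbcbc"
  [3..8]=∅  "cbcbca"
  [0..6]=∅  "bbbcbcb"
  [1..7]=∅  "bbcbcbc"
  [2..8]={S}  "bcbcbca"
  [0..7]=∅  "bbbcbcbc"
  [1..8]=∅  "bbcbcbca"
  [0..8]=∅  "bbbcbcbca"

S ∉ T[0,8] ⇒ NO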